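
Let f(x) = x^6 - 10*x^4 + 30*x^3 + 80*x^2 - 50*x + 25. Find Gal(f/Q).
(C_3 x C_3) : C_4, the transitive group 6T10 of order 36

The polynomial f is an irreducible sextic over Q, so G = Gal(f/Q) is one of the 16 transitive subgroups 6T1, ..., 6T16 of S_6. The discriminant of f is 38875225000000 = 6235000^2, a perfect square, so G is contained in A_6. The transitive groups of degree 6 contained in A_6 are: A_4 (6T4, order 12), S_4 (6T7, order 24), (C_3 x C_3) : C_4 (6T10, order 36), PSL(2,5) (6T12, order 60), A_6 (6T15, order 360). By Dedekind's theorem, for a prime p not dividing disc(f) the degrees of the irreducible factors of f mod p form the cycle type of an element of G. Factoring f modulo the 19 such primes p <= 83 (skipping 2, 5, 29, 43, which divide the discriminant), each new pattern first appears at: mod 3: f = (x^2 + x + 2)(x^4 + 2x^3 + x^2 + x + 2), pattern 4+2; mod 11: f = (x^3 + 4x^2 + 5x + 4)(x^3 + 7x^2 + x + 9), pattern 3+3; mod 19: f = (x + 4)(x + 18)(x^2 + 6x + 7)(x^2 + 10x + 12), pattern 2+2+1+1; mod 61: f = (x + 19)(x + 37)(x + 40)(x^3 + 26x^2 + 41x + 36), pattern 3+1+1+1. No other pattern occurs in this range, so the set of observed cycle types is {4+2, 3+3, 2+2+1+1, 3+1+1+1}. The candidates containing elements of all these cycle types are (C_3 x C_3) : C_4 (6T10) of order 36, A_6 (6T15) of order 360; the others are excluded. The observed types are precisely the cycle types that occur in (C_3 x C_3) : C_4 (6T10) (apart from the identity). Each of the other remaining candidates has further cycle types, and by the Chebotarev density theorem the matching factorization patterns would occur for a proportion of primes equal to their share of the group: A_6 (6T15) additionally contains elements of type 5+1 (144 of its 360 elements, about 40% of primes). None of the 19 primes tested shows any such pattern (for each of these groups the chance of that is below 10^-4), which rules them out. Hence G = (C_3 x C_3) : C_4 (6T10), of order 36.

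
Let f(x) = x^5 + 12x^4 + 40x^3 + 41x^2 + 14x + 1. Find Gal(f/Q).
The polynomial f is an irreducible quintic over Q, so G = Gal(f/Q) is a transitive subgroup of S_5: one of C_5 (5T1, order 5), D_5 (5T2, order 10), F_20 (5T3, order 20), A_5 (5T4, order 60) or S_5 (5T5, order 120). The discriminant of f is 7745089 = 2783^2, a perfect square, so G is contained in A_5. The transitive groups of degree 5 contained in A_5 are: C_5 (5T1, order 5), D_5 (5T2, order 10), A_5 (5T4, order 60). By Dedekind's theorem, for a prime p not dividing disc(f) the degrees of the irreducible factors of f mod p form the cycle type of an element of G. Factoring f modulo the 14 such primes p <= 53 (skipping 11, 23, which divide the discriminant), each new pattern first appears at: mod 2: f = (x^5 + x^2 + 1), pattern 5; mod 43: f = (x + 10)(x + 13)(x + 14)(x + 25)(x + 36), pattern 1+1+1+1+1. No other pattern occurs in this range, so the set of observed cycle types is {5, 1+1+1+1+1}. The candidates containing elements of all these cycle types are C_5 (5T1) of order 5, D_5 (5T2) of order 10, A_5 (5T4) of order 60; the others are excluded. The observed types are precisely the cycle types that occur in C_5 (5T1). Each of the other remaining candidates has further cycle types, and by the Chebotarev density theorem the matching factorization patterns would occur for a proportion of primes equal to their share of the group: D_5 (5T2) additionally contains elements of type 2+2+1 (5 of its 10 elements, about 50% of primes); A_5 (5T4) additionally contains elements of type 3+1+1, 2+2+1 (35 of its 60 elements, about 58% of primes). None of the 14 primes tested shows any such pattern (for each of these groups the chance of that is below 10^-4), which rules them out. Hence G = C_5 (5T1), of order 5.

C_5, the cyclic group of order 5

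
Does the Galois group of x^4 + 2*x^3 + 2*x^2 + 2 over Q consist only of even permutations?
The polynomial is irreducible of degree 4 over Q. Its discriminant is 3136 = 56^2, a perfect square. A Galois group lies in the alternating group exactly when the discriminant is a square in Q, so the Galois group (A_4) is contained in A_4.

Yes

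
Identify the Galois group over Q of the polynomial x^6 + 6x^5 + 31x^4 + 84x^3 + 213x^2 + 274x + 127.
S_4, S_4(6c), the S_4-action on 6 points not in A_6

The polynomial f is an irreducible sextic over Q, so G = Gal(f/Q) is one of the 16 transitive subgroups 6T1, ..., 6T16 of S_6. The discriminant of f is -1120272711680000, which is not a perfect square, so G is not contained in A_6. The transitive groups of degree 6 not contained in A_6 are: C_6 (6T1, order 6), S_3 (6T2, order 6), D_6 (6T3, order 12), C_3 x S_3 (6T5, order 18), A_4 x C_2 (6T6, order 24), S_4 (6T8, order 24), S_3 x S_3 (6T9, order 36), S_4 x C_2 (6T11, order 48), (S_3 x S_3) : C_2 (6T13, order 72), PGL(2,5) (6T14, order 120), S_6 (6T16, order 720). By Dedekind's theorem, for a prime p not dividing disc(f) the degrees of the irreducible factors of f mod p form the cycle type of an element of G. Factoring f modulo the 22 such primes p <= 97 (skipping 2, 5, 43, which divide the discriminant), each new pattern first appears at: mod 3: f = (x^3 + x^2 + 2)(x^3 + 2x^2 + 2x + 2), pattern 3+3; mod 7: f = (x^2 + 1)(x^2 + 2x + 3)(x^2 + 4x + 5), pattern 2+2+2; mod 13: f = (x + 4)(x + 11)(x^4 + 4x^3 + 5x^2 + 2x + 2), pattern 4+1+1; mod 59: f = (x + 28)(x + 33)(x^2 + 2x + 46)(x^2 + 2x + 52), pattern 2+2+1+1. No other pattern occurs in this range, so the set of observed cycle types is {3+3, 2+2+2, 4+1+1, 2+2+1+1}. The candidates containing elements of all these cycle types are S_4 (6T8) of order 24, S_4 x C_2 (6T11) of order 48, PGL(2,5) (6T14) of order 120, S_6 (6T16) of order 720; the others are excluded. The observed types are precisely the cycle types that occur in S_4 (6T8) (apart from the identity). Each of the other remaining candidates has further cycle types, and by the Chebotarev density theorem the matching factorization patterns would occur for a proportion of primes equal to their share of the group: S_4 x C_2 (6T11) additionally contains elements of type 6, 4+2, 2+1+1+1+1 (17 of its 48 elements, about 35% of primes); PGL(2,5) (6T14) additionally contains elements of type 6, 5+1 (44 of its 120 elements, about 37% of primes); S_6 (6T16) additionally contains elements of type 6, 5+1, 4+2, 3+2+1, 3+1+1+1, 2+1+1+1+1 (529 of its 720 elements, about 73% of primes). None of the 22 primes tested shows any such pattern (for each of these groups the chance of that is below 10^-4), which rules them out. Hence G = S_4 (6T8), of order 24.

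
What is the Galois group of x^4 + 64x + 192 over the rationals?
A_4, the alternating group on 4 letters

The polynomial is an irreducible quartic over Q and its discriminant is 1358954496 = 36864^2, a perfect square, so the Galois group is contained in A_4. The resolvent cubic y^3 - 768*y - 4096 is irreducible over Q. An irreducible resolvent with square discriminant gives A_4.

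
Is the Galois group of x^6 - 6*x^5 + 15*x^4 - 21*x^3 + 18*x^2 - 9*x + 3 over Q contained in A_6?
No

The polynomial is irreducible of degree 6 over Q. Its discriminant is -19683, which is not a perfect square. A Galois group lies in the alternating group exactly when the discriminant is a square in Q, so the Galois group (C_6) is not contained in A_6.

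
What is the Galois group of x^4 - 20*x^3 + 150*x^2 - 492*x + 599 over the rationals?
The polynomial is an irreducible quartic over Q and its discriminant is 591872, which is not a perfect square, so the Galois group is not contained in A_4. The resolvent cubic y^3 - 150*y^2 + 7444*y - 122264 has exactly one rational root, so the Galois group is C_4 or D_4. The quartic becomes reducible over Q(sqrt(disc)), so the group is C_4.

4T1: C_4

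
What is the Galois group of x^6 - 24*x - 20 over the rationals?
The polynomial f is an irreducible sextic over Q, so G = Gal(f/Q) is one of the 16 transitive subgroups 6T1, ..., 6T16 of S_6. The discriminant of f is 746496000000 = 864000^2, a perfect square, so G is contained in A_6. The transitive groups of degree 6 contained in A_6 are: A_4 (6T4, order 12), S_4 (6T7, order 24), (C_3 x C_3) : C_4 (6T10, order 36), PSL(2,5) (6T12, order 60), A_6 (6T15, order 360). By Dedekind's theorem, for a prime p not dividing disc(f) the degrees of the irreducible factors of f mod p form the cycle type of an element of G. Factoring f modulo the 6 such primes p <= 23 (skipping 2, 3, 5, which divide the discriminant), each new pattern first appears at: mod 7: f = (x + 4)(x^5 + 3x^4 + 2x^3 + 6x^2 + 4x + 2), pattern 5+1; mod 23: f = (x + 2)(x + 11)(x + 16)(x^3 + 17x^2 + 13x + 7), pattern 3+1+1+1. No other pattern occurs in this range, so the set of observed cycle types is {5+1, 3+1+1+1}. Among the candidates above, the only group containing elements of all these cycle types is A_6 (6T15) — each of A_4 (6T4), S_4 (6T7), (C_3 x C_3) : C_4 (6T10), PSL(2,5) (6T12) lacks at least one of them. Hence G = A_6 (6T15), of order 360.

A_6 (order 360)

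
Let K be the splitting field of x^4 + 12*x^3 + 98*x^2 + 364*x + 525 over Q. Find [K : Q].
The degree of the splitting field over Q equals the order of the Galois group, so first determine the group. The polynomial is an irreducible quartic over Q and its discriminant is 3136000000 = 56000^2, a perfect square, so the Galois group is contained in A_4. The resolvent cubic y^3 - 98*y^2 + 2268*y - 2296 is irreducible over Q. An irreducible resolvent with square discriminant gives A_4. The Galois group A_4 (4T4) has order 12, so the splitting field has degree 12 over Q.

12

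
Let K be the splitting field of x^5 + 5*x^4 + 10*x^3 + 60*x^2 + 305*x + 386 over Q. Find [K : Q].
20

The degree of the splitting field over Q equals the order of the Galois group, so first determine the group. The polynomial f is an irreducible quintic over Q, so G = Gal(f/Q) is a transitive subgroup of S_5: one of C_5 (5T1, order 5), D_5 (5T2, order 10), F_20 (5T3, order 20), A_5 (5T4, order 60) or S_5 (5T5, order 120). The discriminant of f is 14867345703125, which is not a perfect square, so G is not contained in A_5. The transitive groups of degree 5 not contained in A_5 are: F_20 (5T3, order 20), S_5 (5T5, order 120). By Dedekind's theorem, for a prime p not dividing disc(f) the degrees of the irreducible factors of f mod p form the cycle type of an element of G. Factoring f modulo the 18 such primes p <= 71 (skipping 5, 31, which divide the discriminant), each new pattern first appears at: mod 2: f = (x)(x^4 + x^3 + 1), pattern 4+1; mod 11: f = (x^5 + 5x^4 + 10x^3 + 5x^2 + 8x + 1), pattern 5; mod 19: f = (x + 15)(x^2 + 2x + 17)(x^2 + 7x + 15), pattern 2+2+1. No other pattern occurs in this range, so the set of observed cycle types is {4+1, 5, 2+2+1}. The candidates containing elements of all these cycle types are F_20 (5T3) of order 20, S_5 (5T5) of order 120; the others are excluded. The observed types are precisely the cycle types that occur in F_20 (5T3) (apart from the identity). Each of the other remaining candidates has further cycle types, and by the Chebotarev density theorem the matching factorization patterns would occur for a proportion of primes equal to their share of the group: S_5 (5T5) additionally contains elements of type 3+2, 3+1+1, 2+1+1+1 (50 of its 120 elements, about 42% of primes). None of the 18 primes tested shows any such pattern (for each of these groups the chance of that is below 10^-4), which rules them out. Hence G = F_20 (5T3), of order 20. The Galois group F_20 (5T3) has order 20, so the splitting field has degree 20 over Q.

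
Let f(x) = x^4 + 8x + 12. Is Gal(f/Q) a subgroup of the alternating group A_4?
Yes

The polynomial is irreducible of degree 4 over Q. Its discriminant is 331776 = 576^2, a perfect square. A Galois group lies in the alternating group exactly when the discriminant is a square in Q, so the Galois group (A_4) is contained in A_4.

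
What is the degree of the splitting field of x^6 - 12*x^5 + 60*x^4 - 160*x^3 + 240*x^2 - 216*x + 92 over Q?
360

The degree of the splitting field over Q equals the order of the Galois group, so first determine the group. The polynomial f is an irreducible sextic over Q, so G = Gal(f/Q) is one of the 16 transitive subgroups 6T1, ..., 6T16 of S_6. The discriminant of f is 746496000000 = 864000^2, a perfect square, so G is contained in A_6. The transitive groups of degree 6 contained in A_6 are: A_4 (6T4, order 12), S_4 (6T7, order 24), (C_3 x C_3) : C_4 (6T10, order 36), PSL(2,5) (6T12, order 60), A_6 (6T15, order 360). By Dedekind's theorem, for a prime p not dividing disc(f) the degrees of the irreducible factors of f mod p form the cycle type of an element of G. Factoring f modulo the 6 such primes p <= 23 (skipping 2, 3, 5, which divide the discriminant), each new pattern first appears at: mod 7: f = (x + 2)(x^5 + 4x^3 + 2x + 4), pattern 5+1; mod 23: f = (x)(x + 9)(x + 14)(x^3 + 11x^2 + 3x + 18), pattern 3+1+1+1. No other pattern occurs in this range, so the set of observed cycle types is {5+1, 3+1+1+1}. Among the candidates above, the only group containing elements of all these cycle types is A_6 (6T15) — each of A_4 (6T4), S_4 (6T7), (C_3 x C_3) : C_4 (6T10), PSL(2,5) (6T12) lacks at least one of them. Hence G = A_6 (6T15), of order 360. The Galois group A_6 (6T15) has order 360, so the splitting field has degree 360 over Q.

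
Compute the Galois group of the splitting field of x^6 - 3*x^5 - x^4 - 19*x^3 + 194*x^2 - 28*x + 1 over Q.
(C_3 x C_3) : C_4

The polynomial f is an irreducible sextic over Q, so G = Gal(f/Q) is one of the 16 transitive subgroups 6T1, ..., 6T16 of S_6. The discriminant of f is 598116723780625 = 24456425^2, a perfect square, so G is contained in A_6. The transitive groups of degree 6 contained in A_6 are: A_4 (6T4, order 12), S_4 (6T7, order 24), (C_3 x C_3) : C_4 (6T10, order 36), PSL(2,5) (6T12, order 60), A_6 (6T15, order 360). By Dedekind's theorem, for a prime p not dividing disc(f) the degrees of the irreducible factors of f mod p form the cycle type of an element of G. Factoring f modulo the 21 such primes p <= 101 (skipping 5, 7, 29, 61, 79, which divide the discriminant), each new pattern first appears at: mod 2: f = (x^2 + x + 1)(x^4 + x + 1), pattern 4+2; mod 11: f = (x^3 + 3x^2 + 10x + 10)(x^3 + 5x^2 + 7x + 10), pattern 3+3; mod 19: f = (x + 12)(x + 14)(x^2 + 4)(x^2 + 9x + 11), pattern 2+2+1+1; mod 101: f = (x + 23)(x + 71)(x + 95)(x^3 + 10x^2 + 70x + 100), pattern 3+1+1+1. No other pattern occurs in this range, so the set of observed cycle types is {4+2, 3+3, 2+2+1+1, 3+1+1+1}. The candidates containing elements of all these cycle types are (C_3 x C_3) : C_4 (6T10) of order 36, A_6 (6T15) of order 360; the others are excluded. The observed types are precisely the cycle types that occur in (C_3 x C_3) : C_4 (6T10) (apart from the identity). Each of the other remaining candidates has further cycle types, and by the Chebotarev density theorem the matching factorization patterns would occur for a proportion of primes equal to their share of the group: A_6 (6T15) additionally contains elements of type 5+1 (144 of its 360 elements, about 40% of primes). None of the 21 primes tested shows any such pattern (for each of these groups the chance of that is below 10^-4), which rules them out. Hence G = (C_3 x C_3) : C_4 (6T10), of order 36.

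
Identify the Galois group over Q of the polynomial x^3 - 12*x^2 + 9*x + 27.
The polynomial is an irreducible cubic over Q and its discriminant is 123201 = 351^2, a perfect square. For an irreducible cubic, a square discriminant forces the Galois group to be A_3, the cyclic group of order 3.

C_3 (also written C3)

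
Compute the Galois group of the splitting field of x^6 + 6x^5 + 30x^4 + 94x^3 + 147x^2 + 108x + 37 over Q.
PGL(2,5), S_5 acting on 6 points

The polynomial f is an irreducible sextic over Q, so G = Gal(f/Q) is one of the 16 transitive subgroups 6T1, ..., 6T16 of S_6. The discriminant of f is -5217636731328, which is not a perfect square, so G is not contained in A_6. The transitive groups of degree 6 not contained in A_6 are: C_6 (6T1, order 6), S_3 (6T2, order 6), D_6 (6T3, order 12), C_3 x S_3 (6T5, order 18), A_4 x C_2 (6T6, order 24), S_4 (6T8, order 24), S_3 x S_3 (6T9, order 36), S_4 x C_2 (6T11, order 48), (S_3 x S_3) : C_2 (6T13, order 72), PGL(2,5) (6T14, order 120), S_6 (6T16, order 720). By Dedekind's theorem, for a prime p not dividing disc(f) the degrees of the irreducible factors of f mod p form the cycle type of an element of G. Factoring f modulo the 21 such primes p <= 89 (skipping 2, 3, 7, which divide the discriminant), each new pattern first appears at: mod 5: f = (x^6 + x^5 + 4x^3 + 2x^2 + 3x + 2), pattern 6; mod 11: f = (x + 4)(x^5 + 2x^4 + 6x^2 + 2x + 1), pattern 5+1; mod 13: f = (x + 4)(x + 6)(x^4 + 9x^3 + 7x^2 + 3x + 1), pattern 4+1+1; mod 23: f = (x + 12)(x + 14)(x^2 + 7x + 3)(x^2 + 19x + 16), pattern 2+2+1+1; mod 43: f = (x^3 + 8x^2 + x + 28)(x^3 + 41x^2 + 2x + 9), pattern 3+3; mod 61: f = (x^2 + 7x + 40)(x^2 + 18x + 14)(x^2 + 42x + 20), pattern 2+2+2. No other pattern occurs in this range, so the set of observed cycle types is {6, 5+1, 4+1+1, 2+2+1+1, 3+3, 2+2+2}. The candidates containing elements of all these cycle types are PGL(2,5) (6T14) of order 120, S_6 (6T16) of order 720; the others are excluded. The observed types are precisely the cycle types that occur in PGL(2,5) (6T14) (apart from the identity). Each of the other remaining candidates has further cycle types, and by the Chebotarev density theorem the matching factorization patterns would occur for a proportion of primes equal to their share of the group: S_6 (6T16) additionally contains elements of type 4+2, 3+2+1, 3+1+1+1, 2+1+1+1+1 (265 of its 720 elements, about 37% of primes). None of the 21 primes tested shows any such pattern (for each of these groups the chance of that is below 10^-4), which rules them out. Hence G = PGL(2,5) (6T14), of order 120.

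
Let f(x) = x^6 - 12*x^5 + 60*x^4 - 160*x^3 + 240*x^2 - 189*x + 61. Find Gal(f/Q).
The polynomial f is an irreducible sextic over Q, so G = Gal(f/Q) is one of the 16 transitive subgroups 6T1, ..., 6T16 of S_6. The discriminant of f is -9059283, which is not a perfect square, so G is not contained in A_6. The transitive groups of degree 6 not contained in A_6 are: C_6 (6T1, order 6), S_3 (6T2, order 6), D_6 (6T3, order 12), C_3 x S_3 (6T5, order 18), A_4 x C_2 (6T6, order 24), S_4 (6T8, order 24), S_3 x S_3 (6T9, order 36), S_4 x C_2 (6T11, order 48), (S_3 x S_3) : C_2 (6T13, order 72), PGL(2,5) (6T14, order 120), S_6 (6T16, order 720). By Dedekind's theorem, for a prime p not dividing disc(f) the degrees of the irreducible factors of f mod p form the cycle type of an element of G. Factoring f modulo the 28 such primes p <= 127 (skipping 3, 17, 43, which divide the discriminant), each new pattern first appears at: mod 2: f = (x^6 + x + 1), pattern 6; mod 7: f = (x + 4)(x^2 + 6x + 4)(x^3 + 6x^2 + 6), pattern 3+2+1; mod 11: f = (x^2 + 9x + 2)(x^4 + x^3 + 5x^2 + 2x + 3), pattern 4+2; mod 13: f = (x + 3)(x + 8)(x^2 + 6x + 3)(x^2 + 10x + 5), pattern 2+2+1+1; mod 61: f = (x)(x + 2)(x + 8)(x + 19)(x^2 + 20x + 6), pattern 2+1+1+1+1; mod 97: f = (x + 8)(x + 10)(x + 47)(x^3 + 20x^2 + 65x + 10), pattern 3+1+1+1; mod 113: f = (x^2 + 6)(x^2 + 41x + 19)(x^2 + 60x + 61), pattern 2+2+2; mod 127: f = (x^3 + 33x^2 + x + 91)(x^3 + 82x^2 + 20x + 23), pattern 3+3. No other pattern occurs in this range, so the set of observed cycle types is {6, 3+2+1, 4+2, 2+2+1+1, 2+1+1+1+1, 3+1+1+1, 2+2+2, 3+3}. The candidates containing elements of all these cycle types are (S_3 x S_3) : C_2 (6T13) of order 72, S_6 (6T16) of order 720; the others are excluded. The observed types are precisely the cycle types that occur in (S_3 x S_3) : C_2 (6T13) (apart from the identity). Each of the other remaining candidates has further cycle types, and by the Chebotarev density theorem the matching factorization patterns would occur for a proportion of primes equal to their share of the group: S_6 (6T16) additionally contains elements of type 5+1, 4+1+1 (234 of its 720 elements, about 32% of primes). None of the 28 primes tested shows any such pattern (for each of these groups the chance of that is below 10^-4), which rules them out. Hence G = (S_3 x S_3) : C_2 (6T13), of order 72.

(S_3 x S_3) : C_2 (order 72)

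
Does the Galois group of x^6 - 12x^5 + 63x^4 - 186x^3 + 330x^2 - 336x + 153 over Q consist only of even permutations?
The polynomial is irreducible of degree 6 over Q. Its discriminant is -16003008, which is not a perfect square. A Galois group lies in the alternating group exactly when the discriminant is a square in Q, so the Galois group (PGL(2,5)) is not contained in A_6.

No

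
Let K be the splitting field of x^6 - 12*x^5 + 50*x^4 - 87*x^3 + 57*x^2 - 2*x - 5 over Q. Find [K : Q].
60

The degree of the splitting field over Q equals the order of the Galois group, so first determine the group. The polynomial f is an irreducible sextic over Q, so G = Gal(f/Q) is one of the 16 transitive subgroups 6T1, ..., 6T16 of S_6. The discriminant of f is 30991489 = 5567^2, a perfect square, so G is contained in A_6. The transitive groups of degree 6 contained in A_6 are: A_4 (6T4, order 12), S_4 (6T7, order 24), (C_3 x C_3) : C_4 (6T10, order 36), PSL(2,5) (6T12, order 60), A_6 (6T15, order 360). By Dedekind's theorem, for a prime p not dividing disc(f) the degrees of the irreducible factors of f mod p form the cycle type of an element of G. Factoring f modulo the 21 such primes p <= 79 (skipping 19, which divides the discriminant), each new pattern first appears at: mod 2: f = (x + 1)(x^5 + x^4 + x^3 + x + 1), pattern 5+1; mod 7: f = (x^3 + 3x^2 + x + 1)(x^3 + 6x^2 + 3x + 2), pattern 3+3; mod 61: f = (x + 35)(x + 57)(x^2 + 7x + 30)(x^2 + 11x + 13), pattern 2+2+1+1. No other pattern occurs in this range, so the set of observed cycle types is {5+1, 3+3, 2+2+1+1}. The candidates containing elements of all these cycle types are PSL(2,5) (6T12) of order 60, A_6 (6T15) of order 360; the others are excluded. The observed types are precisely the cycle types that occur in PSL(2,5) (6T12) (apart from the identity). Each of the other remaining candidates has further cycle types, and by the Chebotarev density theorem the matching factorization patterns would occur for a proportion of primes equal to their share of the group: A_6 (6T15) additionally contains elements of type 4+2, 3+1+1+1 (130 of its 360 elements, about 36% of primes). None of the 21 primes tested shows any such pattern (for each of these groups the chance of that is below 10^-4), which rules them out. Hence G = PSL(2,5) (6T12), of order 60. The Galois group PSL(2,5) (6T12) has order 60, so the splitting field has degree 60 over Q.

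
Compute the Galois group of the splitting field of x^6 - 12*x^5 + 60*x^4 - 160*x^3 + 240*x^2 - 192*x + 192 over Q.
The polynomial f is an irreducible sextic over Q, so G = Gal(f/Q) is one of the 16 transitive subgroups 6T1, ..., 6T16 of S_6. The discriminant of f is -1603087953297408, which is not a perfect square, so G is not contained in A_6. The transitive groups of degree 6 not contained in A_6 are: C_6 (6T1, order 6), S_3 (6T2, order 6), D_6 (6T3, order 12), C_3 x S_3 (6T5, order 18), A_4 x C_2 (6T6, order 24), S_4 (6T8, order 24), S_3 x S_3 (6T9, order 36), S_4 x C_2 (6T11, order 48), (S_3 x S_3) : C_2 (6T13, order 72), PGL(2,5) (6T14, order 120), S_6 (6T16, order 720). By Dedekind's theorem, for a prime p not dividing disc(f) the degrees of the irreducible factors of f mod p form the cycle type of an element of G. Factoring f modulo the 79 such primes p <= 419 (skipping 2, 3, which divide the discriminant), each new pattern first appears at: mod 5: f = (x^2 + 3)(x^2 + x + 1)(x^2 + 2x + 4), pattern 2+2+2; mod 7: f = (x^6 + 2x^5 + 4x^4 + x^3 + 2x^2 + 4x + 3), pattern 6; mod 11: f = (x + 2)(x + 5)(x^2 + 1)(x^2 + 3x + 6), pattern 2+2+1+1; mod 19: f = (x^3 + 13x^2 + 12x + 1)(x^3 + 13x^2 + 12x + 2), pattern 3+3; mod 43: f = (x + 4)(x + 5)(x + 34)(x + 35)(x + 40)(x + 42), pattern 1+1+1+1+1+1. No other pattern occurs in this range, so the set of observed cycle types is {2+2+2, 6, 2+2+1+1, 3+3, 1+1+1+1+1+1}. The candidates containing elements of all these cycle types are D_6 (6T3) of order 12, A_4 x C_2 (6T6) of order 24, S_3 x S_3 (6T9) of order 36, S_4 x C_2 (6T11) of order 48, (S_3 x S_3) : C_2 (6T13) of order 72, PGL(2,5) (6T14) of order 120, S_6 (6T16) of order 720; the others are excluded. The observed types are precisely the cycle types that occur in D_6 (6T3). Each of the other remaining candidates has further cycle types, and by the Chebotarev density theorem the matching factorization patterns would occur for a proportion of primes equal to their share of the group: A_4 x C_2 (6T6) additionally contains elements of type 2+1+1+1+1 (3 of its 24 elements, about 12% of primes); S_3 x S_3 (6T9) additionally contains elements of type 3+1+1+1 (4 of its 36 elements, about 11% of primes); S_4 x C_2 (6T11) additionally contains elements of type 4+2, 4+1+1, 2+1+1+1+1 (15 of its 48 elements, about 31% of primes); (S_3 x S_3) : C_2 (6T13) additionally contains elements of type 4+2, 3+2+1, 3+1+1+1, 2+1+1+1+1 (40 of its 72 elements, about 56% of primes); PGL(2,5) (6T14) additionally contains elements of type 5+1, 4+1+1 (54 of its 120 elements, about 45% of primes); S_6 (6T16) additionally contains elements of type 5+1, 4+2, 4+1+1, 3+2+1, 3+1+1+1, 2+1+1+1+1 (499 of its 720 elements, about 69% of primes). None of the 79 primes tested shows any such pattern (for each of these groups the chance of that is below 10^-4), which rules them out. Hence G = D_6 (6T3), of order 12.

D_6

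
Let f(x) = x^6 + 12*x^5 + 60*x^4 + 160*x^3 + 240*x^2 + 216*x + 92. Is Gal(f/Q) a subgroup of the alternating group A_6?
The polynomial is irreducible of degree 6 over Q. Its discriminant is 746496000000 = 864000^2, a perfect square. A Galois group lies in the alternating group exactly when the discriminant is a square in Q, so the Galois group (A_6) is contained in A_6.

Yes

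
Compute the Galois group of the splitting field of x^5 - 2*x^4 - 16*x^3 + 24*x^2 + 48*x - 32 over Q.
C_5 (also written C5)

The polynomial f is an irreducible quintic over Q, so G = Gal(f/Q) is a transitive subgroup of S_5: one of C_5 (5T1, order 5), D_5 (5T2, order 10), F_20 (5T3, order 20), A_5 (5T4, order 60) or S_5 (5T5, order 120). The discriminant of f is 15352201216 = 123904^2, a perfect square, so G is contained in A_5. The transitive groups of degree 5 contained in A_5 are: C_5 (5T1, order 5), D_5 (5T2, order 10), A_5 (5T4, order 60). By Dedekind's theorem, for a prime p not dividing disc(f) the degrees of the irreducible factors of f mod p form the cycle type of an element of G. Factoring f modulo the 14 such primes p <= 53 (skipping 2, 11, which divide the discriminant), each new pattern first appears at: mod 3: f = (x^5 + x^4 + 2x^3 + 1), pattern 5; mod 23: f = (x + 5)(x + 8)(x + 12)(x + 20)(x + 22), pattern 1+1+1+1+1. No other pattern occurs in this range, so the set of observed cycle types is {5, 1+1+1+1+1}. The candidates containing elements of all these cycle types are C_5 (5T1) of order 5, D_5 (5T2) of order 10, A_5 (5T4) of order 60; the others are excluded. The observed types are precisely the cycle types that occur in C_5 (5T1). Each of the other remaining candidates has further cycle types, and by the Chebotarev density theorem the matching factorization patterns would occur for a proportion of primes equal to their share of the group: D_5 (5T2) additionally contains elements of type 2+2+1 (5 of its 10 elements, about 50% of primes); A_5 (5T4) additionally contains elements of type 3+1+1, 2+2+1 (35 of its 60 elements, about 58% of primes). None of the 14 primes tested shows any such pattern (for each of these groups the chance of that is below 10^-4), which rules them out. Hence G = C_5 (5T1), of order 5.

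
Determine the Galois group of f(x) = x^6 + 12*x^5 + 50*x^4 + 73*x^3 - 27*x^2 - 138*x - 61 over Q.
PSL(2,5) (order 60)

The polynomial f is an irreducible sextic over Q, so G = Gal(f/Q) is one of the 16 transitive subgroups 6T1, ..., 6T16 of S_6. The discriminant of f is 30991489 = 5567^2, a perfect square, so G is contained in A_6. The transitive groups of degree 6 contained in A_6 are: A_4 (6T4, order 12), S_4 (6T7, order 24), (C_3 x C_3) : C_4 (6T10, order 36), PSL(2,5) (6T12, order 60), A_6 (6T15, order 360). By Dedekind's theorem, for a prime p not dividing disc(f) the degrees of the irreducible factors of f mod p form the cycle type of an element of G. Factoring f modulo the 21 such primes p <= 79 (skipping 19, which divides the discriminant), each new pattern first appears at: mod 2: f = (x + 1)(x^5 + x^4 + x^3 + x + 1), pattern 5+1; mod 7: f = (x^3 + x^2 + 3x + 5)(x^3 + 4x^2 + x + 6), pattern 3+3; mod 61: f = (x)(x + 39)(x^2 + 15x + 13)(x^2 + 19x + 12), pattern 2+2+1+1. No other pattern occurs in this range, so the set of observed cycle types is {5+1, 3+3, 2+2+1+1}. The candidates containing elements of all these cycle types are PSL(2,5) (6T12) of order 60, A_6 (6T15) of order 360; the others are excluded. The observed types are precisely the cycle types that occur in PSL(2,5) (6T12) (apart from the identity). Each of the other remaining candidates has further cycle types, and by the Chebotarev density theorem the matching factorization patterns would occur for a proportion of primes equal to their share of the group: A_6 (6T15) additionally contains elements of type 4+2, 3+1+1+1 (130 of its 360 elements, about 36% of primes). None of the 21 primes tested shows any such pattern (for each of these groups the chance of that is below 10^-4), which rules them out. Hence G = PSL(2,5) (6T12), of order 60.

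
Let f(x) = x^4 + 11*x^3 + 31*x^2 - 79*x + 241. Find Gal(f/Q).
The polynomial is an irreducible quartic over Q and its discriminant is 20740020125, which is not a perfect square, so the Galois group is not contained in A_4. The resolvent cubic y^3 - 31*y^2 - 1833*y - 5518 has exactly one rational root, so the Galois group is C_4 or D_4. The quartic becomes reducible over Q(sqrt(disc)), so the group is C_4.

C_4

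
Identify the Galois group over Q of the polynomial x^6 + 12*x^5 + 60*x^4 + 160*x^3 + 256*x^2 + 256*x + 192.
The polynomial f is an irreducible sextic over Q, so G = Gal(f/Q) is one of the 16 transitive subgroups 6T1, ..., 6T16 of S_6. The discriminant of f is -66039417143296, which is not a perfect square, so G is not contained in A_6. The transitive groups of degree 6 not contained in A_6 are: C_6 (6T1, order 6), S_3 (6T2, order 6), D_6 (6T3, order 12), C_3 x S_3 (6T5, order 18), A_4 x C_2 (6T6, order 24), S_4 (6T8, order 24), S_3 x S_3 (6T9, order 36), S_4 x C_2 (6T11, order 48), (S_3 x S_3) : C_2 (6T13, order 72), PGL(2,5) (6T14, order 120), S_6 (6T16, order 720). By Dedekind's theorem, for a prime p not dividing disc(f) the degrees of the irreducible factors of f mod p form the cycle type of an element of G. Factoring f modulo the 17 such primes p <= 67 (skipping 2, 31, which divide the discriminant), each new pattern first appears at: mod 3: f = (x)(x + 1)(x^4 + 2x^3 + x^2 + 1), pattern 4+1+1; mod 5: f = (x^3 + x + 1)(x^3 + 2x^2 + 4x + 2), pattern 3+3; mod 7: f = (x^6 + 5x^5 + 4x^4 + 6x^3 + 4x^2 + 4x + 3), pattern 6; mod 11: f = (x^2 + 2x + 6)(x^2 + 4x + 7)(x^2 + 6x + 3), pattern 2+2+2; mod 13: f = (x^2 + 4x + 2)(x^4 + 8x^3 + x + 5), pattern 4+2; mod 37: f = (x + 12)(x + 29)(x^2 + 22x + 30)(x^2 + 23x + 32), pattern 2+2+1+1; mod 47: f = (x + 12)(x + 20)(x + 31)(x + 39)(x^2 + 4x + 5), pattern 2+1+1+1+1. No other pattern occurs in this range, so the set of observed cycle types is {4+1+1, 3+3, 6, 2+2+2, 4+2, 2+2+1+1, 2+1+1+1+1}. The candidates containing elements of all these cycle types are S_4 x C_2 (6T11) of order 48, S_6 (6T16) of order 720; the others are excluded. The observed types are precisely the cycle types that occur in S_4 x C_2 (6T11) (apart from the identity). Each of the other remaining candidates has further cycle types, and by the Chebotarev density theorem the matching factorization patterns would occur for a proportion of primes equal to their share of the group: S_6 (6T16) additionally contains elements of type 5+1, 3+2+1, 3+1+1+1 (304 of its 720 elements, about 42% of primes). None of the 17 primes tested shows any such pattern (for each of these groups the chance of that is below 10^-4), which rules them out. Hence G = S_4 x C_2 (6T11), of order 48.

6T11: S_4 x C_2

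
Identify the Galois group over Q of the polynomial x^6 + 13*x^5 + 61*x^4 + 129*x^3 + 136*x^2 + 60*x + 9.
(C_3 x C_3) : C_4 (order 36)

The polynomial f is an irreducible sextic over Q, so G = Gal(f/Q) is one of the 16 transitive subgroups 6T1, ..., 6T16 of S_6. The discriminant of f is 1064390625 = 32625^2, a perfect square, so G is contained in A_6. The transitive groups of degree 6 contained in A_6 are: A_4 (6T4, order 12), S_4 (6T7, order 24), (C_3 x C_3) : C_4 (6T10, order 36), PSL(2,5) (6T12, order 60), A_6 (6T15, order 360). By Dedekind's theorem, for a prime p not dividing disc(f) the degrees of the irreducible factors of f mod p form the cycle type of an element of G. Factoring f modulo the 19 such primes p <= 79 (skipping 3, 5, 29, which divide the discriminant), each new pattern first appears at: mod 2: f = (x^2 + x + 1)(x^4 + x + 1), pattern 4+2; mod 11: f = (x^3 + 6x^2 + 6x + 4)(x^3 + 7x^2 + 2x + 5), pattern 3+3; mod 19: f = (x + 10)(x + 14)(x^2 + 10x + 17)(x^2 + 17x + 17), pattern 2+2+1+1; mod 61: f = (x + 7)(x + 11)(x + 58)(x^3 + 59x^2 + 7x + 57), pattern 3+1+1+1. No other pattern occurs in this range, so the set of observed cycle types is {4+2, 3+3, 2+2+1+1, 3+1+1+1}. The candidates containing elements of all these cycle types are (C_3 x C_3) : C_4 (6T10) of order 36, A_6 (6T15) of order 360; the others are excluded. The observed types are precisely the cycle types that occur in (C_3 x C_3) : C_4 (6T10) (apart from the identity). Each of the other remaining candidates has further cycle types, and by the Chebotarev density theorem the matching factorization patterns would occur for a proportion of primes equal to their share of the group: A_6 (6T15) additionally contains elements of type 5+1 (144 of its 360 elements, about 40% of primes). None of the 19 primes tested shows any such pattern (for each of these groups the chance of that is below 10^-4), which rules them out. Hence G = (C_3 x C_3) : C_4 (6T10), of order 36.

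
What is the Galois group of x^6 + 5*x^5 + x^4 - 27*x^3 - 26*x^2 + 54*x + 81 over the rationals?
(C_3 x C_3) : C_4

The polynomial f is an irreducible sextic over Q, so G = Gal(f/Q) is one of the 16 transitive subgroups 6T1, ..., 6T16 of S_6. The discriminant of f is 1064390625 = 32625^2, a perfect square, so G is contained in A_6. The transitive groups of degree 6 contained in A_6 are: A_4 (6T4, order 12), S_4 (6T7, order 24), (C_3 x C_3) : C_4 (6T10, order 36), PSL(2,5) (6T12, order 60), A_6 (6T15, order 360). By Dedekind's theorem, for a prime p not dividing disc(f) the degrees of the irreducible factors of f mod p form the cycle type of an element of G. Factoring f modulo the 19 such primes p <= 79 (skipping 3, 5, 29, which divide the discriminant), each new pattern first appears at: mod 2: f = (x^2 + x + 1)(x^4 + x + 1), pattern 4+2; mod 11: f = (x^3 + 2x^2 + 9x + 9)(x^3 + 3x^2 + 8x + 9), pattern 3+3; mod 19: f = (x + 8)(x + 12)(x^2 + 8x + 13)(x^2 + 15x + 15), pattern 2+2+1+1; mod 61: f = (x + 6)(x + 53)(x + 57)(x^3 + 11x^2 + 46x + 9), pattern 3+1+1+1. No other pattern occurs in this range, so the set of observed cycle types is {4+2, 3+3, 2+2+1+1, 3+1+1+1}. The candidates containing elements of all these cycle types are (C_3 x C_3) : C_4 (6T10) of order 36, A_6 (6T15) of order 360; the others are excluded. The observed types are precisely the cycle types that occur in (C_3 x C_3) : C_4 (6T10) (apart from the identity). Each of the other remaining candidates has further cycle types, and by the Chebotarev density theorem the matching factorization patterns would occur for a proportion of primes equal to their share of the group: A_6 (6T15) additionally contains elements of type 5+1 (144 of its 360 elements, about 40% of primes). None of the 19 primes tested shows any such pattern (for each of these groups the chance of that is below 10^-4), which rules them out. Hence G = (C_3 x C_3) : C_4 (6T10), of order 36.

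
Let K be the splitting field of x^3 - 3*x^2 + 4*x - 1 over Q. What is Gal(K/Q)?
The polynomial is an irreducible cubic over Q and its discriminant is -31, which is not a perfect square. For an irreducible cubic, a non-square discriminant gives Galois group S_3.

S_3 (order 6)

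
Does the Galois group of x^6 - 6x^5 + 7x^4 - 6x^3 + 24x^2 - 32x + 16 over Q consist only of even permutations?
The polynomial is irreducible of degree 6 over Q. Its discriminant is 454513278976 = 674176^2, a perfect square. A Galois group lies in the alternating group exactly when the discriminant is a square in Q, so the Galois group (S_4) is contained in A_6.

Yes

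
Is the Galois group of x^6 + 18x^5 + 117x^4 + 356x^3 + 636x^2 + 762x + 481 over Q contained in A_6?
The polynomial is irreducible of degree 6 over Q. Its discriminant is -391955289743808, which is not a perfect square. A Galois group lies in the alternating group exactly when the discriminant is a square in Q, so the Galois group (PGL(2,5)) is not contained in A_6.

No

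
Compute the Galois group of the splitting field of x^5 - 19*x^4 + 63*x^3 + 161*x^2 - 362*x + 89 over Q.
The polynomial f is an irreducible quintic over Q, so G = Gal(f/Q) is a transitive subgroup of S_5: one of C_5 (5T1, order 5), D_5 (5T2, order 10), F_20 (5T3, order 20), A_5 (5T4, order 60) or S_5 (5T5, order 120). The discriminant of f is 4332368892657289 = 65820733^2, a perfect square, so G is contained in A_5. The transitive groups of degree 5 contained in A_5 are: C_5 (5T1, order 5), D_5 (5T2, order 10), A_5 (5T4, order 60). By Dedekind's theorem, for a prime p not dividing disc(f) the degrees of the irreducible factors of f mod p form the cycle type of an element of G. Factoring f modulo the 14 such primes p <= 53 (skipping 11, 23, which divide the discriminant), each new pattern first appears at: mod 2: f = (x^5 + x^4 + x^3 + x^2 + 1), pattern 5; mod 43: f = (x + 8)(x + 11)(x + 24)(x + 30)(x + 37), pattern 1+1+1+1+1. No other pattern occurs in this range, so the set of observed cycle types is {5, 1+1+1+1+1}. The candidates containing elements of all these cycle types are C_5 (5T1) of order 5, D_5 (5T2) of order 10, A_5 (5T4) of order 60; the others are excluded. The observed types are precisely the cycle types that occur in C_5 (5T1). Each of the other remaining candidates has further cycle types, and by the Chebotarev density theorem the matching factorization patterns would occur for a proportion of primes equal to their share of the group: D_5 (5T2) additionally contains elements of type 2+2+1 (5 of its 10 elements, about 50% of primes); A_5 (5T4) additionally contains elements of type 3+1+1, 2+2+1 (35 of its 60 elements, about 58% of primes). None of the 14 primes tested shows any such pattern (for each of these groups the chance of that is below 10^-4), which rules them out. Hence G = C_5 (5T1), of order 5.

C_5, the cyclic group of order 5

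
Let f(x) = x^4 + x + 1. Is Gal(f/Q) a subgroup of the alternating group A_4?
The polynomial is irreducible of degree 4 over Q. Its discriminant is 229, which is not a perfect square. A Galois group lies in the alternating group exactly when the discriminant is a square in Q, so the Galois group (S_4) is not contained in A_4.

No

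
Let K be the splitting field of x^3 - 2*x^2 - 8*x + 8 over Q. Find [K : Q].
The degree of the splitting field over Q equals the order of the Galois group, so first determine the group. The polynomial is an irreducible cubic over Q and its discriminant is 3136 = 56^2, a perfect square. For an irreducible cubic, a square discriminant forces the Galois group to be A_3, the cyclic group of order 3. The Galois group C_3 (3T1) has order 3, so the splitting field has degree 3 over Q.

3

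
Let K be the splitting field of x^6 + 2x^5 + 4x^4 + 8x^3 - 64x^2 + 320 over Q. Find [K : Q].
The degree of the splitting field over Q equals the order of the Galois group, so first determine the group. The polynomial f is an irreducible sextic over Q, so G = Gal(f/Q) is one of the 16 transitive subgroups 6T1, ..., 6T16 of S_6. The discriminant of f is 564385546240000 = 23756800^2, a perfect square, so G is contained in A_6. The transitive groups of degree 6 contained in A_6 are: A_4 (6T4, order 12), S_4 (6T7, order 24), (C_3 x C_3) : C_4 (6T10, order 36), PSL(2,5) (6T12, order 60), A_6 (6T15, order 360). By Dedekind's theorem, for a prime p not dividing disc(f) the degrees of the irreducible factors of f mod p form the cycle type of an element of G. Factoring f modulo the 19 such primes p <= 79 (skipping 2, 5, 29, which divide the discriminant), each new pattern first appears at: mod 3: f = (x^2 + 1)(x^4 + 2x^3 + 2), pattern 4+2; mod 11: f = (x^3 + 5x^2 + 9x + 3)(x^3 + 8x^2 + 10x + 4), pattern 3+3; mod 19: f = (x + 3)(x + 5)(x^2 + 5x + 15)(x^2 + 8x + 1), pattern 2+2+1+1; mod 61: f = (x + 9)(x + 23)(x + 56)(x^3 + 36x^2 + 22x + 38), pattern 3+1+1+1. No other pattern occurs in this range, so the set of observed cycle types is {4+2, 3+3, 2+2+1+1, 3+1+1+1}. The candidates containing elements of all these cycle types are (C_3 x C_3) : C_4 (6T10) of order 36, A_6 (6T15) of order 360; the others are excluded. The observed types are precisely the cycle types that occur in (C_3 x C_3) : C_4 (6T10) (apart from the identity). Each of the other remaining candidates has further cycle types, and by the Chebotarev density theorem the matching factorization patterns would occur for a proportion of primes equal to their share of the group: A_6 (6T15) additionally contains elements of type 5+1 (144 of its 360 elements, about 40% of primes). None of the 19 primes tested shows any such pattern (for each of these groups the chance of that is below 10^-4), which rules them out. Hence G = (C_3 x C_3) : C_4 (6T10), of order 36. The Galois group (C_3 x C_3) : C_4 (6T10) has order 36, so the splitting field has degree 36 over Q.

36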